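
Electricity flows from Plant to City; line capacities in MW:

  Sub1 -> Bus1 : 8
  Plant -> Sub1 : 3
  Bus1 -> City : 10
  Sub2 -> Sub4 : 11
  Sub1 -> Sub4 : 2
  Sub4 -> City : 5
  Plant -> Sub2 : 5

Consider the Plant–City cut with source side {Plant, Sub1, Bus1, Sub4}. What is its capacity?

Edges leaving {Plant, Sub1, Bus1, Sub4}: Plant→Sub2 (5), Bus1→City (10), Sub4→City (5).
Cut capacity = 5 + 10 + 5 = 20.

20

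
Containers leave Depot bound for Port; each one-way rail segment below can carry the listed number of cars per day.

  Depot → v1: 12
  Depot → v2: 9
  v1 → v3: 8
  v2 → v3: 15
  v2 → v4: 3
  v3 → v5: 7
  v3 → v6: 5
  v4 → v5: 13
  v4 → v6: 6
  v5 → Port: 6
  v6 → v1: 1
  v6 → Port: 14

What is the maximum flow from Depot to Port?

Augment Depot→v1→v3→v5→Port: bottleneck 6, flow now 6.
Augment Depot→v1→v3→v6→Port: bottleneck 2, flow now 8.
Augment Depot→v2→v3→v6→Port: bottleneck 3, flow now 11.
Augment Depot→v2→v4→v6→Port: bottleneck 3, flow now 14.
No augmenting path remains; maximum flow = 14.
In the residual graph, reachable from Depot: {Depot, v1, v2, v3, v5}.
Min-cut edges: v2→v4 (3), v3→v6 (5), v5→Port (6); capacity 3 + 5 + 6 = 14.
This cut is saturated, so no flow can exceed 14.

14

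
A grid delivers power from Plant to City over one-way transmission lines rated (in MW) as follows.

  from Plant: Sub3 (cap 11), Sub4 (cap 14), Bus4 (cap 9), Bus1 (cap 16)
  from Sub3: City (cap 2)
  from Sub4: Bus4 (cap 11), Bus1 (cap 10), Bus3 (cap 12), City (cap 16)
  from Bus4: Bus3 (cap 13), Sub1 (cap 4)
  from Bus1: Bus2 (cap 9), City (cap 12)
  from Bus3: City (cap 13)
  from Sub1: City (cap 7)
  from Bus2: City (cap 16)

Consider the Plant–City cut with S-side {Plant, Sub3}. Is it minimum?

Yes — it is a minimum cut (capacity 41).

Given cut capacity: 14 + 9 + 16 + 2 = 41.
Augment Plant→Sub3→City: bottleneck 2, flow now 2.
Augment Plant→Sub4→City: bottleneck 14, flow now 16.
Augment Plant→Bus1→City: bottleneck 12, flow now 28.
Augment Plant→Bus4→Bus3→City: bottleneck 9, flow now 37.
Augment Plant→Bus1→Bus2→City: bottleneck 4, flow now 41.
No augmenting path remains; maximum flow = 41.
Cut capacity 41 equals the max flow, so it is a minimum cut.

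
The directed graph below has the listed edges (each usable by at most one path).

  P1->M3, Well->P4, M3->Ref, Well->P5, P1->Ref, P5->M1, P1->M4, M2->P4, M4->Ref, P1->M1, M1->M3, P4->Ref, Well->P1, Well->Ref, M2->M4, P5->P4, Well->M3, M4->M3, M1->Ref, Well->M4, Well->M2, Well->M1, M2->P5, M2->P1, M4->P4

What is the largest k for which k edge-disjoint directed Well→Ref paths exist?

6

Assign every edge capacity 1; by Menger, the answer equals the max flow.
Path Well→Ref (+1); total 1.
Path Well→P1→Ref (+1); total 2.
Path Well→M4→Ref (+1); total 3.
Path Well→M3→Ref (+1); total 4.
Path Well→M1→Ref (+1); total 5.
Path Well→P4→Ref (+1); total 6.
No residual Well→Ref path; max flow = 6.
Certifying cut of size 6: {M1→Ref, M3→Ref, M4→Ref, P1→Ref, P4→Ref, Well→Ref}.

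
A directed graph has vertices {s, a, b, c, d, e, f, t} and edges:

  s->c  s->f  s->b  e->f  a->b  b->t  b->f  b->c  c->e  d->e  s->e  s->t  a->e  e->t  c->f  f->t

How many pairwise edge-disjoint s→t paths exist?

4

Assign every edge capacity 1; by Menger, the answer equals the max flow.
Path s→t (+1); total 1.
Path s→b→t (+1); total 2.
Path s→e→t (+1); total 3.
Path s→f→t (+1); total 4.
No residual s→t path; max flow = 4.
Certifying cut of size 4: {e→t, f→t, s→b, s→t}.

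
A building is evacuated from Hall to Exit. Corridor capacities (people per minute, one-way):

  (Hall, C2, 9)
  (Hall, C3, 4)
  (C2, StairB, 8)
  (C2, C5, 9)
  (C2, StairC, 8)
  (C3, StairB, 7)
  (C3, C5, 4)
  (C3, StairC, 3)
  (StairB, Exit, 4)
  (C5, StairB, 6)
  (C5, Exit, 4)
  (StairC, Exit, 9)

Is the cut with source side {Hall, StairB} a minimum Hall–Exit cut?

Given cut capacity: 9 + 4 + 4 = 17.
Augment Hall→C2→StairB→Exit: bottleneck 4, flow now 4.
Augment Hall→C2→C5→Exit: bottleneck 4, flow now 8.
Augment Hall→C2→StairC→Exit: bottleneck 1, flow now 9.
Augment Hall→C3→StairC→Exit: bottleneck 3, flow now 12.
Augment Hall→C3→StairB→C2→StairC→Exit: bottleneck 1, flow now 13. (uses reverse residual edge)
No augmenting path remains; maximum flow = 13.
In the residual graph, reachable from Hall: {Hall}.
Min-cut edges: Hall→C2 (9), Hall→C3 (4); capacity 9 + 4 = 13.
Cut capacity 17 exceeds the max flow 13, so it is not minimum.

No — its capacity is 17, but the minimum cut has capacity 13.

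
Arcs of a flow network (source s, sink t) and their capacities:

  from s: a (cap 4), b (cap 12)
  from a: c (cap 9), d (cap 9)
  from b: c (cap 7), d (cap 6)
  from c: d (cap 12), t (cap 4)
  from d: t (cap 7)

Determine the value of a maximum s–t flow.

Augment s→a→c→t: bottleneck 4, flow now 4.
Augment s→b→d→t: bottleneck 6, flow now 10.
Augment s→b→c→d→t: bottleneck 1, flow now 11.
No augmenting path remains; maximum flow = 11.
In the residual graph, reachable from s: {s, a, b, c, d}.
Min-cut edges: c→t (4), d→t (7); capacity 4 + 7 = 11.
This cut is saturated, so no flow can exceed 11.

11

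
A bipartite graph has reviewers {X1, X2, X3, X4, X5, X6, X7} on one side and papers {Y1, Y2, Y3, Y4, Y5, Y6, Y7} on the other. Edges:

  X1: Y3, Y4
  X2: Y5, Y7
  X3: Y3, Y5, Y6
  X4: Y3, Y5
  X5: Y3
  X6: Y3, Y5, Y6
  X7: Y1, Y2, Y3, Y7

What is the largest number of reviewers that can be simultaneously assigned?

Unit-capacity flow: source→left, listed edges, right→sink; max matching = max flow.
Augmenting path X1→Y3 (+1); matched 1.
Augmenting path X2→Y5 (+1); matched 2.
Augmenting path X3→Y6 (+1); matched 3.
Augmenting path X7→Y1 (+1); matched 4.
Augmenting path X4→Y3→X1→Y4 (+1); matched 5.
Augmenting path X6→Y5→X2→Y7 (+1); matched 6.
No augmenting path remains; maximum matching = 6.
König certificate: {X1, X2, X7, Y3, Y5, Y6} is a vertex cover of size 6 (every listed pair touches it), so no matching can be larger.

6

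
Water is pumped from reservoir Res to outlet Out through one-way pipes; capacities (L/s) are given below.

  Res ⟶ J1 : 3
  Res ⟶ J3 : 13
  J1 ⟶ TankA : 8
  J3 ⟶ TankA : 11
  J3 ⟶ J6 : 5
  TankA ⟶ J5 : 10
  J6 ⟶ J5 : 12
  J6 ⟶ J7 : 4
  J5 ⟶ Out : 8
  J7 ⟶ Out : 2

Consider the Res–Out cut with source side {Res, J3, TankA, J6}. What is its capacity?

29

Edges leaving {Res, J3, TankA, J6}: Res→J1 (3), TankA→J5 (10), J6→J5 (12), J6→J7 (4).
Cut capacity = 3 + 10 + 12 + 4 = 29.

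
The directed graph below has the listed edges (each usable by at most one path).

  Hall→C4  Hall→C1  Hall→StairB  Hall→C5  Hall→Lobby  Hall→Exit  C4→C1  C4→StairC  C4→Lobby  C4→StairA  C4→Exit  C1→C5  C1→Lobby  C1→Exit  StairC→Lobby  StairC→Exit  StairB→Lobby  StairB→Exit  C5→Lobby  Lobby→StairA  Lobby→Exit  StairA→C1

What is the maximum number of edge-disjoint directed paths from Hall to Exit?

Assign every edge capacity 1; by Menger, the answer equals the max flow.
Path Hall→Exit (+1); total 1.
Path Hall→C4→Exit (+1); total 2.
Path Hall→C1→Exit (+1); total 3.
Path Hall→StairB→Exit (+1); total 4.
Path Hall→Lobby→Exit (+1); total 5.
No residual Hall→Exit path; max flow = 5.
Certifying cut of size 5: {C1→Exit, Hall→C4, Hall→Exit, Hall→StairB, Lobby→Exit}.

5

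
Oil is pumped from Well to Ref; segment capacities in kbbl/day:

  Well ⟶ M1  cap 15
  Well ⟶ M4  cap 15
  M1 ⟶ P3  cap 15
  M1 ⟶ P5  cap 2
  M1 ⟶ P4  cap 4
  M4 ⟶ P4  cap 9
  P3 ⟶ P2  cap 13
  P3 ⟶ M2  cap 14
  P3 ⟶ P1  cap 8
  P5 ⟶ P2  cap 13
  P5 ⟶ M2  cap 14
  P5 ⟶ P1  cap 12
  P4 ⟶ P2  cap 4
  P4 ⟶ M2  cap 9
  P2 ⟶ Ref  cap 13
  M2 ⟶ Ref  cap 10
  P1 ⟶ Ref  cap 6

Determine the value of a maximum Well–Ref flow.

24

Augment Well→M1→P3→P2→Ref: bottleneck 13, flow now 13.
Augment Well→M1→P3→M2→Ref: bottleneck 2, flow now 15.
Augment Well→M4→P4→M2→Ref: bottleneck 8, flow now 23.
Augment Well→M4→P4→P2→P3→P1→Ref: bottleneck 1, flow now 24. (uses reverse residual edge)
No augmenting path remains; maximum flow = 24.
In the residual graph, reachable from Well: {Well, M4}.
Min-cut edges: Well→M1 (15), M4→P4 (9); capacity 15 + 9 = 24.
This cut is saturated, so no flow can exceed 24.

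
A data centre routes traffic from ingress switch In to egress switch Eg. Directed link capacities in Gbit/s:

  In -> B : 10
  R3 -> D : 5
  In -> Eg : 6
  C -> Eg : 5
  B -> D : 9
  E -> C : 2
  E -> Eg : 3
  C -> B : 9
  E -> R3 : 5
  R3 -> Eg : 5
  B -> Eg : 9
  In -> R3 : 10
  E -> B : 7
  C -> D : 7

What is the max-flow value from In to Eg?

20

Augment In→Eg: bottleneck 6, flow now 6.
Augment In→B→Eg: bottleneck 9, flow now 15.
Augment In→R3→Eg: bottleneck 5, flow now 20.
No augmenting path remains; maximum flow = 20.
In the residual graph, reachable from In: {In, B, R3, D}.
Min-cut edges: In→Eg (6), B→Eg (9), R3→Eg (5); capacity 6 + 9 + 5 = 20.
This cut is saturated, so no flow can exceed 20.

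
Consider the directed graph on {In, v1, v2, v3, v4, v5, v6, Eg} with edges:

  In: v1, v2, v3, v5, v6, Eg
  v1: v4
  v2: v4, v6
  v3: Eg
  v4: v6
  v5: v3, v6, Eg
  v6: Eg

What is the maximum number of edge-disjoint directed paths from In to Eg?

Assign every edge capacity 1; by Menger, the answer equals the max flow.
Path In→Eg (+1); total 1.
Path In→v3→Eg (+1); total 2.
Path In→v5→Eg (+1); total 3.
Path In→v6→Eg (+1); total 4.
No residual In→Eg path; max flow = 4.
Certifying cut of size 4: {In→Eg, In→v3, In→v5, v6→Eg}.

4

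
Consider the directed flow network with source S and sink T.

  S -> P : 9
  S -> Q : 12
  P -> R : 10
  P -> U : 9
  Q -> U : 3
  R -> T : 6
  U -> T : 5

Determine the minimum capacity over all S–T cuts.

11

Augment S→P→R→T: bottleneck 6, flow now 6.
Augment S→P→U→T: bottleneck 3, flow now 9.
Augment S→Q→U→T: bottleneck 2, flow now 11.
No augmenting path remains; maximum flow = 11.
By max-flow min-cut, the minimum cut capacity equals the max flow.
In the residual graph, reachable from S: {S, P, Q, R, U}.
Min-cut edges: R→T (6), U→T (5); capacity 6 + 5 = 11.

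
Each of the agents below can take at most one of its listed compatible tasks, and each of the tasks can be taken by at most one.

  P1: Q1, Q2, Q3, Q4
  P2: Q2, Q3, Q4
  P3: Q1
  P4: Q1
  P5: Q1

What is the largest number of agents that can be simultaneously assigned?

3

Unit-capacity flow: source→left, listed edges, right→sink; max matching = max flow.
Augmenting path P1→Q1 (+1); matched 1.
Augmenting path P2→Q2 (+1); matched 2.
Augmenting path P3→Q1→P1→Q3 (+1); matched 3.
No augmenting path remains; maximum matching = 3.
König certificate: {P1, P2, Q1} is a vertex cover of size 3 (every listed pair touches it), so no matching can be larger.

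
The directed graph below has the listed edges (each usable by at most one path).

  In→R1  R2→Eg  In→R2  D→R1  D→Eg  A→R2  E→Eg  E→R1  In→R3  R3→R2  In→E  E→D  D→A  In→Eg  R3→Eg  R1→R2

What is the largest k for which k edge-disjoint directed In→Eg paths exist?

4

Assign every edge capacity 1; by Menger, the answer equals the max flow.
Path In→Eg (+1); total 1.
Path In→E→Eg (+1); total 2.
Path In→R3→Eg (+1); total 3.
Path In→R2→Eg (+1); total 4.
No residual In→Eg path; max flow = 4.
Certifying cut of size 4: {In→E, In→Eg, In→R3, R2→Eg}.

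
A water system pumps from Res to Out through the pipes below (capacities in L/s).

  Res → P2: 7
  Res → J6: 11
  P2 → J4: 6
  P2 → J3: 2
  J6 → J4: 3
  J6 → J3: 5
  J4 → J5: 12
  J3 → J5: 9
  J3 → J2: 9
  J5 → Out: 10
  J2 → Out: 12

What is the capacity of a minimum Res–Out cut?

15

Augment Res→P2→J4→J5→Out: bottleneck 6, flow now 6.
Augment Res→P2→J3→J5→Out: bottleneck 1, flow now 7.
Augment Res→J6→J4→J5→Out: bottleneck 3, flow now 10.
Augment Res→J6→J3→J2→Out: bottleneck 5, flow now 15.
No augmenting path remains; maximum flow = 15.
By max-flow min-cut, the minimum cut capacity equals the max flow.
In the residual graph, reachable from Res: {Res, J6}.
Min-cut edges: Res→P2 (7), J6→J4 (3), J6→J3 (5); capacity 7 + 3 + 5 = 15.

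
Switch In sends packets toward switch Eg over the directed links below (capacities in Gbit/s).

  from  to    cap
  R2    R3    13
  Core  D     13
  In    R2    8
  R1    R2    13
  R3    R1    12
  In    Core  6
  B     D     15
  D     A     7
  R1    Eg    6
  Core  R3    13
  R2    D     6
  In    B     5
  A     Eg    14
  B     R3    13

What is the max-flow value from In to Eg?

Augment In→R2→D→A→Eg: bottleneck 6, flow now 6.
Augment In→R2→R3→R1→Eg: bottleneck 2, flow now 8.
Augment In→Core→D→A→Eg: bottleneck 1, flow now 9.
Augment In→Core→R3→R1→Eg: bottleneck 4, flow now 13.
No augmenting path remains; maximum flow = 13.
In the residual graph, reachable from In: {In, R2, Core, B, D, R3, R1}.
Min-cut edges: D→A (7), R1→Eg (6); capacity 7 + 6 = 13.
This cut is saturated, so no flow can exceed 13.

13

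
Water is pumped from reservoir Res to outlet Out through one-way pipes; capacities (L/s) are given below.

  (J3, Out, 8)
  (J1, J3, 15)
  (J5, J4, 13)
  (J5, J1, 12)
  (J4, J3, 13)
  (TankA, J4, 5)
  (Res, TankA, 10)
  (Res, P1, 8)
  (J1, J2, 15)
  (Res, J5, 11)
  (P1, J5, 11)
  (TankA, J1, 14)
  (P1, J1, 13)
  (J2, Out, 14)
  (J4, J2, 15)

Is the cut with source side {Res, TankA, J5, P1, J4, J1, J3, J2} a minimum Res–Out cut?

Given cut capacity: 8 + 14 = 22.
Augment Res→TankA→J4→J3→Out: bottleneck 5, flow now 5.
Augment Res→TankA→J1→J3→Out: bottleneck 3, flow now 8.
Augment Res→TankA→J1→J2→Out: bottleneck 2, flow now 10.
Augment Res→J5→J4→J2→Out: bottleneck 11, flow now 21.
Augment Res→P1→J1→J2→Out: bottleneck 1, flow now 22.
No augmenting path remains; maximum flow = 22.
Cut capacity 22 equals the max flow, so it is a minimum cut.

Yes — it is a minimum cut (capacity 22).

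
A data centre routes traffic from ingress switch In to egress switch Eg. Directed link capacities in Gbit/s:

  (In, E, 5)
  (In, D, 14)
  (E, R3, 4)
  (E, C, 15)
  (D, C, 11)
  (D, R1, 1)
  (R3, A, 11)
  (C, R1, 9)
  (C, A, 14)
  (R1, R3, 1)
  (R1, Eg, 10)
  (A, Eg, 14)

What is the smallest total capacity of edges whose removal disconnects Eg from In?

Augment In→D→R1→Eg: bottleneck 1, flow now 1.
Augment In→E→R3→A→Eg: bottleneck 4, flow now 5.
Augment In→E→C→R1→Eg: bottleneck 1, flow now 6.
Augment In→D→C→R1→Eg: bottleneck 8, flow now 14.
Augment In→D→C→A→Eg: bottleneck 3, flow now 17.
No augmenting path remains; maximum flow = 17.
By max-flow min-cut, the minimum cut capacity equals the max flow.
In the residual graph, reachable from In: {In, D}.
Min-cut edges: In→E (5), D→C (11), D→R1 (1); capacity 5 + 11 + 1 = 17.

17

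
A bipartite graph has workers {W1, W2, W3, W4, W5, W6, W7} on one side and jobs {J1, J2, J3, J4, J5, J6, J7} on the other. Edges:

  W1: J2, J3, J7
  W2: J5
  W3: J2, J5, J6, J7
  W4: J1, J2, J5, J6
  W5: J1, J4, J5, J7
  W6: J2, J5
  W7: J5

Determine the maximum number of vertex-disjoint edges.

6

Unit-capacity flow: source→left, listed edges, right→sink; max matching = max flow.
Augmenting path W1→J2 (+1); matched 1.
Augmenting path W2→J5 (+1); matched 2.
Augmenting path W3→J6 (+1); matched 3.
Augmenting path W4→J1 (+1); matched 4.
Augmenting path W5→J4 (+1); matched 5.
Augmenting path W6→J2→W1→J3 (+1); matched 6.
No augmenting path remains; maximum matching = 6.
König certificate: {W1, W3, W4, W5, W6, J5} is a vertex cover of size 6 (every listed pair touches it), so no matching can be larger.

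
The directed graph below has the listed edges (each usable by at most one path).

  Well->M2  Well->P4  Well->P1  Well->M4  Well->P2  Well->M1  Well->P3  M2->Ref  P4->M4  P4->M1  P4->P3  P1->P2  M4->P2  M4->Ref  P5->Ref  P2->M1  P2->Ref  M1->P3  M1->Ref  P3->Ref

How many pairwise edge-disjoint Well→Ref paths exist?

5

Assign every edge capacity 1; by Menger, the answer equals the max flow.
Path Well→M2→Ref (+1); total 1.
Path Well→M4→Ref (+1); total 2.
Path Well→P2→Ref (+1); total 3.
Path Well→M1→Ref (+1); total 4.
Path Well→P3→Ref (+1); total 5.
No residual Well→Ref path; max flow = 5.
Certifying cut of size 5: {M1→Ref, M4→Ref, P2→Ref, P3→Ref, Well→M2}.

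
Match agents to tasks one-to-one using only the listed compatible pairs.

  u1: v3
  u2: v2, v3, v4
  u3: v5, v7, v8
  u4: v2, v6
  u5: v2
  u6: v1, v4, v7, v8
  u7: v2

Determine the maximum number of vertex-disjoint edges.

6

Unit-capacity flow: source→left, listed edges, right→sink; max matching = max flow.
Augmenting path u1→v3 (+1); matched 1.
Augmenting path u2→v2 (+1); matched 2.
Augmenting path u3→v5 (+1); matched 3.
Augmenting path u4→v6 (+1); matched 4.
Augmenting path u6→v1 (+1); matched 5.
Augmenting path u5→v2→u2→v4 (+1); matched 6.
No augmenting path remains; maximum matching = 6.
König certificate: {u1, u2, u3, u4, u6, v2} is a vertex cover of size 6 (every listed pair touches it), so no matching can be larger.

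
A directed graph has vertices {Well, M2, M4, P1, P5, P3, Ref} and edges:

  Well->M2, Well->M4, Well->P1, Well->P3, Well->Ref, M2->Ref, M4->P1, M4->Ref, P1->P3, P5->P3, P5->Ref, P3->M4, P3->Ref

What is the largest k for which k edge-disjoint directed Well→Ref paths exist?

Assign every edge capacity 1; by Menger, the answer equals the max flow.
Path Well→Ref (+1); total 1.
Path Well→M2→Ref (+1); total 2.
Path Well→M4→Ref (+1); total 3.
Path Well→P3→Ref (+1); total 4.
No residual Well→Ref path; max flow = 4.
Certifying cut of size 4: {M4→Ref, P3→Ref, Well→M2, Well→Ref}.

4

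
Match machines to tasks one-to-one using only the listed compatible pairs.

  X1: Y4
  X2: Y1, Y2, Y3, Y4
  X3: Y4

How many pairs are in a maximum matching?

2

Unit-capacity flow: source→left, listed edges, right→sink; max matching = max flow.
Augmenting path X1→Y4 (+1); matched 1.
Augmenting path X2→Y1 (+1); matched 2.
No augmenting path remains; maximum matching = 2.
König certificate: {X2, Y4} is a vertex cover of size 2 (every listed pair touches it), so no matching can be larger.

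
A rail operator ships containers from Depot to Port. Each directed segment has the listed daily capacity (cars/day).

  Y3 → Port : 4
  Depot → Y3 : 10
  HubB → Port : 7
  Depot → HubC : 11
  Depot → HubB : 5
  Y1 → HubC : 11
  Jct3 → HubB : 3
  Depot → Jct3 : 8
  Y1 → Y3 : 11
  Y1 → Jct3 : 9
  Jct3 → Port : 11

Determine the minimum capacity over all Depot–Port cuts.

Augment Depot→Y3→Port: bottleneck 4, flow now 4.
Augment Depot→Jct3→Port: bottleneck 8, flow now 12.
Augment Depot→HubB→Port: bottleneck 5, flow now 17.
No augmenting path remains; maximum flow = 17.
By max-flow min-cut, the minimum cut capacity equals the max flow.
In the residual graph, reachable from Depot: {Depot, Y3, HubC}.
Min-cut edges: Depot→Jct3 (8), Depot→HubB (5), Y3→Port (4); capacity 8 + 5 + 4 = 17.

17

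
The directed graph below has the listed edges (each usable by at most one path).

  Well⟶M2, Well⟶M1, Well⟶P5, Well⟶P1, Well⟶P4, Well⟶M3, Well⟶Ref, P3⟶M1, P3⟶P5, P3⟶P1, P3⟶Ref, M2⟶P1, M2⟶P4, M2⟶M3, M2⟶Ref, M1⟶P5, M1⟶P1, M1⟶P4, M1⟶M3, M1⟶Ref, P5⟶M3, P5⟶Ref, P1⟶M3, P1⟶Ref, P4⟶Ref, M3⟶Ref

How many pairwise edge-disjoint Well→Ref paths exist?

7

Assign every edge capacity 1; by Menger, the answer equals the max flow.
Path Well→Ref (+1); total 1.
Path Well→M2→Ref (+1); total 2.
Path Well→M1→Ref (+1); total 3.
Path Well→P5→Ref (+1); total 4.
Path Well→P1→Ref (+1); total 5.
Path Well→P4→Ref (+1); total 6.
Path Well→M3→Ref (+1); total 7.
No residual Well→Ref path; max flow = 7.
Certifying cut of size 7: {Well→M1, Well→M2, Well→M3, Well→P1, Well→P4, Well→P5, Well→Ref}.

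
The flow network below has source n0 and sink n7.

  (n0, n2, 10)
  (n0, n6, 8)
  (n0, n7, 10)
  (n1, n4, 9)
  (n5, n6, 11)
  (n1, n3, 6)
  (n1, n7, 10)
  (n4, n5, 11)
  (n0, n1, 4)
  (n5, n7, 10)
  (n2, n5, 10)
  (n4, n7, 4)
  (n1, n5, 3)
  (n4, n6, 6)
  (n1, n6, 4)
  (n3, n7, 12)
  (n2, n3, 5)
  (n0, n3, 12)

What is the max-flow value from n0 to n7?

36

Augment n0→n7: bottleneck 10, flow now 10.
Augment n0→n1→n7: bottleneck 4, flow now 14.
Augment n0→n3→n7: bottleneck 12, flow now 26.
Augment n0→n2→n5→n7: bottleneck 10, flow now 36.
No augmenting path remains; maximum flow = 36.
In the residual graph, reachable from n0: {n0, n6}.
Min-cut edges: n0→n1 (4), n0→n2 (10), n0→n3 (12), n0→n7 (10); capacity 4 + 10 + 12 + 10 = 36.
This cut is saturated, so no flow can exceed 36.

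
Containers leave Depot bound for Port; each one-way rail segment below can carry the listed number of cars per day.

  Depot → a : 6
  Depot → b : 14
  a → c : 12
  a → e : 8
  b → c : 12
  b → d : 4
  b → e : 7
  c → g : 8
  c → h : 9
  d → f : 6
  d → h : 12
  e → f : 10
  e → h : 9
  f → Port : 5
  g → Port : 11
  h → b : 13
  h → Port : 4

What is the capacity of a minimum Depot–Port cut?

Augment Depot→a→c→g→Port: bottleneck 6, flow now 6.
Augment Depot→b→c→g→Port: bottleneck 2, flow now 8.
Augment Depot→b→c→h→Port: bottleneck 4, flow now 12.
Augment Depot→b→d→f→Port: bottleneck 4, flow now 16.
Augment Depot→b→e→f→Port: bottleneck 1, flow now 17.
No augmenting path remains; maximum flow = 17.
By max-flow min-cut, the minimum cut capacity equals the max flow.
In the residual graph, reachable from Depot: {Depot, a, b, c, d, e, f, h}.
Min-cut edges: c→g (8), f→Port (5), h→Port (4); capacity 8 + 5 + 4 = 17.

17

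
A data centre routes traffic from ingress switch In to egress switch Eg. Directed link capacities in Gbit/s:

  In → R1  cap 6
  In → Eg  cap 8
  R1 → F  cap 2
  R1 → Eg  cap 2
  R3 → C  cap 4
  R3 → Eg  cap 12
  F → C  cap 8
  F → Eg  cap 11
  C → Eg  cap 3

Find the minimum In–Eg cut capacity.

Augment In→Eg: bottleneck 8, flow now 8.
Augment In→R1→Eg: bottleneck 2, flow now 10.
Augment In→R1→F→Eg: bottleneck 2, flow now 12.
No augmenting path remains; maximum flow = 12.
By max-flow min-cut, the minimum cut capacity equals the max flow.
In the residual graph, reachable from In: {In, R1}.
Min-cut edges: In→Eg (8), R1→F (2), R1→Eg (2); capacity 8 + 2 + 2 = 12.

12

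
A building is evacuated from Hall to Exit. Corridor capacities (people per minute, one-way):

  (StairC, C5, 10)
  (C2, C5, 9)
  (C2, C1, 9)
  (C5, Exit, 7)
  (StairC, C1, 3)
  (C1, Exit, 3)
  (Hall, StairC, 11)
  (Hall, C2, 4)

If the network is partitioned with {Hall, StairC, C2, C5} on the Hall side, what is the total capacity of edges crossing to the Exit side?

Edges leaving {Hall, StairC, C2, C5}: StairC→C1 (3), C2→C1 (9), C5→Exit (7).
Cut capacity = 3 + 9 + 7 = 19.

19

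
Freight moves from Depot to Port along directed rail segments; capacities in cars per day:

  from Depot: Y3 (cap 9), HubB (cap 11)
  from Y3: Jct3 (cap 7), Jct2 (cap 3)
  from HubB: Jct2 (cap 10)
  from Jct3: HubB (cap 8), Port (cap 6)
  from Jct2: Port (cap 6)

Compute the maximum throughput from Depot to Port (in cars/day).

Augment Depot→Y3→Jct3→Port: bottleneck 6, flow now 6.
Augment Depot→Y3→Jct2→Port: bottleneck 3, flow now 9.
Augment Depot→HubB→Jct2→Port: bottleneck 3, flow now 12.
No augmenting path remains; maximum flow = 12.
In the residual graph, reachable from Depot: {Depot, Y3, HubB, Jct3, Jct2}.
Min-cut edges: Jct3→Port (6), Jct2→Port (6); capacity 6 + 6 = 12.
This cut is saturated, so no flow can exceed 12.

12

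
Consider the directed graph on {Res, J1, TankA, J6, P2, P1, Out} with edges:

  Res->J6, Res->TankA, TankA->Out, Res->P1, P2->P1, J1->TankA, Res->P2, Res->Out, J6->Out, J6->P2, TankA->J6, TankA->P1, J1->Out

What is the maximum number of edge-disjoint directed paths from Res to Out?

3

Assign every edge capacity 1; by Menger, the answer equals the max flow.
Path Res→Out (+1); total 1.
Path Res→TankA→Out (+1); total 2.
Path Res→J6→Out (+1); total 3.
No residual Res→Out path; max flow = 3.
Certifying cut of size 3: {Res→J6, Res→Out, Res→TankA}.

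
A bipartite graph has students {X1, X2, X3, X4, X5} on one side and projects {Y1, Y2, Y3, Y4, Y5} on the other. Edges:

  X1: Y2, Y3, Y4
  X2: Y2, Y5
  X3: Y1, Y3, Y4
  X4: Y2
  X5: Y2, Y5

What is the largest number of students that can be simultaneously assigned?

4

Unit-capacity flow: source→left, listed edges, right→sink; max matching = max flow.
Augmenting path X1→Y2 (+1); matched 1.
Augmenting path X2→Y5 (+1); matched 2.
Augmenting path X3→Y1 (+1); matched 3.
Augmenting path X4→Y2→X1→Y3 (+1); matched 4.
No augmenting path remains; maximum matching = 4.
König certificate: {X1, X3, Y2, Y5} is a vertex cover of size 4 (every listed pair touches it), so no matching can be larger.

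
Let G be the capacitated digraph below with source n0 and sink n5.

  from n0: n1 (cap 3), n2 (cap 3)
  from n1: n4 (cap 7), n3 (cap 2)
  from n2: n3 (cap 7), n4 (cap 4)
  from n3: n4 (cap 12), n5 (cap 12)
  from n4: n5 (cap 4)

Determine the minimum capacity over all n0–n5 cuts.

Augment n0→n1→n3→n5: bottleneck 2, flow now 2.
Augment n0→n1→n4→n5: bottleneck 1, flow now 3.
Augment n0→n2→n3→n5: bottleneck 3, flow now 6.
No augmenting path remains; maximum flow = 6.
By max-flow min-cut, the minimum cut capacity equals the max flow.
In the residual graph, reachable from n0: {n0}.
Min-cut edges: n0→n1 (3), n0→n2 (3); capacity 3 + 3 = 6.

6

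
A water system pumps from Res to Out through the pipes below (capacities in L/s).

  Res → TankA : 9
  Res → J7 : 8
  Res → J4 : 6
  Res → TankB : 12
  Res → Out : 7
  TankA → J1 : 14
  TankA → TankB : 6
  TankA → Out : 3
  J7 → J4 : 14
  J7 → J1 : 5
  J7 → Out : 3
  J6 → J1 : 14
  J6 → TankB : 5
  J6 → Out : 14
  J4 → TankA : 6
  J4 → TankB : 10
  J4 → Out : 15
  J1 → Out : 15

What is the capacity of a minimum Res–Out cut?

30

Augment Res→Out: bottleneck 7, flow now 7.
Augment Res→TankA→Out: bottleneck 3, flow now 10.
Augment Res→J7→Out: bottleneck 3, flow now 13.
Augment Res→J4→Out: bottleneck 6, flow now 19.
Augment Res→TankA→J1→Out: bottleneck 6, flow now 25.
Augment Res→J7→J4→Out: bottleneck 5, flow now 30.
No augmenting path remains; maximum flow = 30.
By max-flow min-cut, the minimum cut capacity equals the max flow.
In the residual graph, reachable from Res: {Res, TankB}.
Min-cut edges: Res→TankA (9), Res→J7 (8), Res→J4 (6), Res→Out (7); capacity 9 + 8 + 6 + 7 = 30.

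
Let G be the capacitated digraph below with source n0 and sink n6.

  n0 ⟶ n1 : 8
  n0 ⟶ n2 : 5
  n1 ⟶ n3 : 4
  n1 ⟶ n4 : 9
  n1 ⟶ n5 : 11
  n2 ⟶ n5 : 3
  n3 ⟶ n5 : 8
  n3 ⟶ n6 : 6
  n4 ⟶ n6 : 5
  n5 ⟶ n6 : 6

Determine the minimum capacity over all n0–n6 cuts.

Augment n0→n1→n3→n6: bottleneck 4, flow now 4.
Augment n0→n1→n4→n6: bottleneck 4, flow now 8.
Augment n0→n2→n5→n6: bottleneck 3, flow now 11.
No augmenting path remains; maximum flow = 11.
By max-flow min-cut, the minimum cut capacity equals the max flow.
In the residual graph, reachable from n0: {n0, n2}.
Min-cut edges: n0→n1 (8), n2→n5 (3); capacity 8 + 3 = 11.

11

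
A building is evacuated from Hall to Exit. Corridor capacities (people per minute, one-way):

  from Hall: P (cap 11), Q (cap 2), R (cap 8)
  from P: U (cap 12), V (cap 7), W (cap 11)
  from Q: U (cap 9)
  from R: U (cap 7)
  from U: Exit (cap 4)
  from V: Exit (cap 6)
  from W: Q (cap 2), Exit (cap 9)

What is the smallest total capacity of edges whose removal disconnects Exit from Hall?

15

Augment Hall→P→U→Exit: bottleneck 4, flow now 4.
Augment Hall→P→V→Exit: bottleneck 6, flow now 10.
Augment Hall→P→W→Exit: bottleneck 1, flow now 11.
Augment Hall→Q→U→P→W→Exit: bottleneck 2, flow now 13. (uses reverse residual edge)
Augment Hall→R→U→P→W→Exit: bottleneck 2, flow now 15. (uses reverse residual edge)
No augmenting path remains; maximum flow = 15.
By max-flow min-cut, the minimum cut capacity equals the max flow.
In the residual graph, reachable from Hall: {Hall, Q, R, U}.
Min-cut edges: Hall→P (11), U→Exit (4); capacity 11 + 4 = 15.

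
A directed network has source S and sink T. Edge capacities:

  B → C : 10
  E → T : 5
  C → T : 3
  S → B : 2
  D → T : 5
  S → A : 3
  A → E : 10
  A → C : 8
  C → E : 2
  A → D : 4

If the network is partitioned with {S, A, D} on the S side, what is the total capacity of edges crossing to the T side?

Edges leaving {S, A, D}: S→B (2), A→C (8), A→E (10), D→T (5).
Cut capacity = 2 + 8 + 10 + 5 = 25.

25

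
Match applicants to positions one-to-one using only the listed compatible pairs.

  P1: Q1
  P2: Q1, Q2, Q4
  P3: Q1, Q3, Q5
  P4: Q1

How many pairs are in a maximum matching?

Unit-capacity flow: source→left, listed edges, right→sink; max matching = max flow.
Augmenting path P1→Q1 (+1); matched 1.
Augmenting path P2→Q2 (+1); matched 2.
Augmenting path P3→Q3 (+1); matched 3.
No augmenting path remains; maximum matching = 3.
König certificate: {P2, P3, Q1} is a vertex cover of size 3 (every listed pair touches it), so no matching can be larger.

3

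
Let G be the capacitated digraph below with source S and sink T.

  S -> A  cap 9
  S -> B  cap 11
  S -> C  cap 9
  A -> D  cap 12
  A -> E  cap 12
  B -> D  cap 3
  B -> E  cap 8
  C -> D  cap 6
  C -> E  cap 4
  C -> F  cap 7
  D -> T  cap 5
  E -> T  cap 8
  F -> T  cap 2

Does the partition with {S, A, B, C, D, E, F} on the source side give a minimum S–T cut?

Given cut capacity: 5 + 8 + 2 = 15.
Augment S→A→D→T: bottleneck 5, flow now 5.
Augment S→A→E→T: bottleneck 4, flow now 9.
Augment S→B→E→T: bottleneck 4, flow now 13.
Augment S→C→F→T: bottleneck 2, flow now 15.
No augmenting path remains; maximum flow = 15.
Cut capacity 15 equals the max flow, so it is a minimum cut.

Yes — it is a minimum cut (capacity 15).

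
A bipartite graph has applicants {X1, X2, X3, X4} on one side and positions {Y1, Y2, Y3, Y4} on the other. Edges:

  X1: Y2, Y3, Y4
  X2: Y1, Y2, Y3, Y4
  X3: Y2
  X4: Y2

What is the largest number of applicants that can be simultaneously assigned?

3

Unit-capacity flow: source→left, listed edges, right→sink; max matching = max flow.
Augmenting path X1→Y2 (+1); matched 1.
Augmenting path X2→Y1 (+1); matched 2.
Augmenting path X3→Y2→X1→Y3 (+1); matched 3.
No augmenting path remains; maximum matching = 3.
König certificate: {X1, X2, Y2} is a vertex cover of size 3 (every listed pair touches it), so no matching can be larger.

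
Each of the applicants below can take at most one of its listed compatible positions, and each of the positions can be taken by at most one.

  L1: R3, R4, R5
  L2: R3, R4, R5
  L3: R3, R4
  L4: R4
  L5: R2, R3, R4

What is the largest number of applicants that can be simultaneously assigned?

4

Unit-capacity flow: source→left, listed edges, right→sink; max matching = max flow.
Augmenting path L1→R3 (+1); matched 1.
Augmenting path L2→R4 (+1); matched 2.
Augmenting path L5→R2 (+1); matched 3.
Augmenting path L3→R3→L1→R5 (+1); matched 4.
No augmenting path remains; maximum matching = 4.
König certificate: {L5, R3, R4, R5} is a vertex cover of size 4 (every listed pair touches it), so no matching can be larger.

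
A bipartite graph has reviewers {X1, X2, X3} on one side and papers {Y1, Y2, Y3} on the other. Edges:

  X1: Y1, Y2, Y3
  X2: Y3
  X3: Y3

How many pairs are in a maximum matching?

2

Unit-capacity flow: source→left, listed edges, right→sink; max matching = max flow.
Augmenting path X1→Y1 (+1); matched 1.
Augmenting path X2→Y3 (+1); matched 2.
No augmenting path remains; maximum matching = 2.
König certificate: {X1, Y3} is a vertex cover of size 2 (every listed pair touches it), so no matching can be larger.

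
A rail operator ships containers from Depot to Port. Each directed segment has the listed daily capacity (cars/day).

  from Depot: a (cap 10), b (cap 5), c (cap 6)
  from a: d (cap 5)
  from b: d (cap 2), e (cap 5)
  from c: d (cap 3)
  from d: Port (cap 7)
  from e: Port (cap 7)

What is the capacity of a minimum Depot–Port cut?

12

Augment Depot→a→d→Port: bottleneck 5, flow now 5.
Augment Depot→b→d→Port: bottleneck 2, flow now 7.
Augment Depot→b→e→Port: bottleneck 3, flow now 10.
Augment Depot→c→d→b→e→Port: bottleneck 2, flow now 12. (uses reverse residual edge)
No augmenting path remains; maximum flow = 12.
By max-flow min-cut, the minimum cut capacity equals the max flow.
In the residual graph, reachable from Depot: {Depot, a, c, d}.
Min-cut edges: Depot→b (5), d→Port (7); capacity 5 + 7 = 12.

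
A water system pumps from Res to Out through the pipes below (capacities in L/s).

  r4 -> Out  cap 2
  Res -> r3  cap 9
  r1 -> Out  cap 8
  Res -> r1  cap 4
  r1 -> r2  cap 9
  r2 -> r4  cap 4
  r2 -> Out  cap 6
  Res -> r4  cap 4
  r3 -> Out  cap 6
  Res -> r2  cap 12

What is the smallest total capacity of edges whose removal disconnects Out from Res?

18

Augment Res→r1→Out: bottleneck 4, flow now 4.
Augment Res→r2→Out: bottleneck 6, flow now 10.
Augment Res→r3→Out: bottleneck 6, flow now 16.
Augment Res→r4→Out: bottleneck 2, flow now 18.
No augmenting path remains; maximum flow = 18.
By max-flow min-cut, the minimum cut capacity equals the max flow.
In the residual graph, reachable from Res: {Res, r2, r3, r4}.
Min-cut edges: Res→r1 (4), r2→Out (6), r3→Out (6), r4→Out (2); capacity 4 + 6 + 6 + 2 = 18.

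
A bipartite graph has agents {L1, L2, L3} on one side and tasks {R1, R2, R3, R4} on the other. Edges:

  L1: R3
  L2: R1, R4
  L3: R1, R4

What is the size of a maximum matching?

3

Unit-capacity flow: source→left, listed edges, right→sink; max matching = max flow.
Augmenting path L1→R3 (+1); matched 1.
Augmenting path L2→R1 (+1); matched 2.
Augmenting path L3→R4 (+1); matched 3.
No augmenting path remains; maximum matching = 3.
König certificate: {L1, L2, L3} is a vertex cover of size 3 (every listed pair touches it), so no matching can be larger.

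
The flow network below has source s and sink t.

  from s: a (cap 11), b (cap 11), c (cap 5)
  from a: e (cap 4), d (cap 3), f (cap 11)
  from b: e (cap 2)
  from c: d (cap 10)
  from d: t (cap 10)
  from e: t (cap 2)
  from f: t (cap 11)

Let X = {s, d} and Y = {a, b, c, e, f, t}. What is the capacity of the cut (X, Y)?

Edges leaving {s, d}: s→a (11), s→b (11), s→c (5), d→t (10).
Cut capacity = 11 + 11 + 5 + 10 = 37.

37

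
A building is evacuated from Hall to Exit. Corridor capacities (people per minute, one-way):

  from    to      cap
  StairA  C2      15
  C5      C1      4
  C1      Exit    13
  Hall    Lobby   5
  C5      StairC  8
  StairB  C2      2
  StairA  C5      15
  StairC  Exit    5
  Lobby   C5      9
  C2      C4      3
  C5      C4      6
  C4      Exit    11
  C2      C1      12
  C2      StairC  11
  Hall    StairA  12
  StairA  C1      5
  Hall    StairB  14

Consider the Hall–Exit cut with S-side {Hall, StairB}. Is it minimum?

Yes — it is a minimum cut (capacity 19).

Given cut capacity: 12 + 5 + 2 = 19.
Augment Hall→StairA→C1→Exit: bottleneck 5, flow now 5.
Augment Hall→StairB→C2→C1→Exit: bottleneck 2, flow now 7.
Augment Hall→StairA→C5→C1→Exit: bottleneck 4, flow now 11.
Augment Hall→StairA→C5→C4→Exit: bottleneck 3, flow now 14.
Augment Hall→Lobby→C5→C4→Exit: bottleneck 3, flow now 17.
Augment Hall→Lobby→C5→StairC→Exit: bottleneck 2, flow now 19.
No augmenting path remains; maximum flow = 19.
Cut capacity 19 equals the max flow, so it is a minimum cut.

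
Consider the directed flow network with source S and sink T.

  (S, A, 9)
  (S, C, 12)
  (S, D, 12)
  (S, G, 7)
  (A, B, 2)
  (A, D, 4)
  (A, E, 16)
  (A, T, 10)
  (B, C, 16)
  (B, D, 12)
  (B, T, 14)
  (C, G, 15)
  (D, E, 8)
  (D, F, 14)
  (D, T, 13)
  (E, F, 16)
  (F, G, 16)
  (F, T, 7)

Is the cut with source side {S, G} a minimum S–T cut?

Given cut capacity: 9 + 12 + 12 = 33.
Augment S→A→T: bottleneck 9, flow now 9.
Augment S→D→T: bottleneck 12, flow now 21.
No augmenting path remains; maximum flow = 21.
In the residual graph, reachable from S: {S, C, G}.
Min-cut edges: S→A (9), S→D (12); capacity 9 + 12 = 21.
Cut capacity 33 exceeds the max flow 21, so it is not minimum.

No — its capacity is 33, but the minimum cut has capacity 21.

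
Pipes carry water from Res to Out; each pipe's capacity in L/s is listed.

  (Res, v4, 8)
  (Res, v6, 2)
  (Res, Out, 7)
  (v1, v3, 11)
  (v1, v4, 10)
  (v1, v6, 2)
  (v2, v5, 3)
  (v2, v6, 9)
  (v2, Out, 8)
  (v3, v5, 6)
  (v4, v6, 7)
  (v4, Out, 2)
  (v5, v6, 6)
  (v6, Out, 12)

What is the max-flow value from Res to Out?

Augment Res→Out: bottleneck 7, flow now 7.
Augment Res→v4→Out: bottleneck 2, flow now 9.
Augment Res→v6→Out: bottleneck 2, flow now 11.
Augment Res→v4→v6→Out: bottleneck 6, flow now 17.
No augmenting path remains; maximum flow = 17.
In the residual graph, reachable from Res: {Res}.
Min-cut edges: Res→v4 (8), Res→v6 (2), Res→Out (7); capacity 8 + 2 + 7 = 17.
This cut is saturated, so no flow can exceed 17.

17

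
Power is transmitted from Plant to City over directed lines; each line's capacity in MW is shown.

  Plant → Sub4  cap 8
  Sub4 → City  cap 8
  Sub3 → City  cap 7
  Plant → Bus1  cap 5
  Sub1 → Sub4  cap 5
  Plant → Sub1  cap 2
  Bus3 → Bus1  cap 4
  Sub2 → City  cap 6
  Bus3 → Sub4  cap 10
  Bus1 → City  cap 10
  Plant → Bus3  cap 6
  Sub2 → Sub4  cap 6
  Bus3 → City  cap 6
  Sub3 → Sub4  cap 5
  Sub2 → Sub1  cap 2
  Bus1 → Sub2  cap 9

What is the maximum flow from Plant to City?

Augment Plant→Bus3→City: bottleneck 6, flow now 6.
Augment Plant→Bus1→City: bottleneck 5, flow now 11.
Augment Plant→Sub4→City: bottleneck 8, flow now 19.
No augmenting path remains; maximum flow = 19.
In the residual graph, reachable from Plant: {Plant, Sub1, Sub4}.
Min-cut edges: Plant→Bus3 (6), Plant→Bus1 (5), Sub4→City (8); capacity 6 + 5 + 8 = 19.
This cut is saturated, so no flow can exceed 19.

19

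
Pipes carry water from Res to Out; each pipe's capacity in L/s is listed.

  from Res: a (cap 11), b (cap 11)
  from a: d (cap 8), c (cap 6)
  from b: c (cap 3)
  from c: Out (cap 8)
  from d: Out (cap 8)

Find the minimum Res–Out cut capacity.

Augment Res→a→c→Out: bottleneck 6, flow now 6.
Augment Res→a→d→Out: bottleneck 5, flow now 11.
Augment Res→b→c→Out: bottleneck 2, flow now 13.
Augment Res→b→c→a→d→Out: bottleneck 1, flow now 14. (uses reverse residual edge)
No augmenting path remains; maximum flow = 14.
By max-flow min-cut, the minimum cut capacity equals the max flow.
In the residual graph, reachable from Res: {Res, b}.
Min-cut edges: Res→a (11), b→c (3); capacity 11 + 3 = 14.

14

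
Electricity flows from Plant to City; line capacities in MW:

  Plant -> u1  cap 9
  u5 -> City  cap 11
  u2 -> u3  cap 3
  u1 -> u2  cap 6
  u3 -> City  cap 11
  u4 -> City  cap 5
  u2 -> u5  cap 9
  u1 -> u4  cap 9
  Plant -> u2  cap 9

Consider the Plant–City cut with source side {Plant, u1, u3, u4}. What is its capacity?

Edges leaving {Plant, u1, u3, u4}: Plant→u2 (9), u1→u2 (6), u3→City (11), u4→City (5).
Cut capacity = 9 + 6 + 11 + 5 = 31.

31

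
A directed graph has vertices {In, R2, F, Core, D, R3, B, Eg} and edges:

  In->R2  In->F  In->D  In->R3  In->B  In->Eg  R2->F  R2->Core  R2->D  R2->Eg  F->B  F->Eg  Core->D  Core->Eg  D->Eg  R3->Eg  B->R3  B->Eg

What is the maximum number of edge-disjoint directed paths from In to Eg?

6

Assign every edge capacity 1; by Menger, the answer equals the max flow.
Path In→Eg (+1); total 1.
Path In→R2→Eg (+1); total 2.
Path In→F→Eg (+1); total 3.
Path In→D→Eg (+1); total 4.
Path In→R3→Eg (+1); total 5.
Path In→B→Eg (+1); total 6.
No residual In→Eg path; max flow = 6.
Certifying cut of size 6: {In→B, In→D, In→Eg, In→F, In→R2, In→R3}.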